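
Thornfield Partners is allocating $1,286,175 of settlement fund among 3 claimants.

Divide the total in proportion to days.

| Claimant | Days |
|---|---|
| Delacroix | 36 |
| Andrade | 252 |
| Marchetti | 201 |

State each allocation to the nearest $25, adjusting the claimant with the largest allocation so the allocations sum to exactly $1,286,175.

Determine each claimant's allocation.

Delacroix: $94,700 · Andrade: $662,800 · Marchetti: $528,675

Total days = 489.
Unrounded shares: Delacroix 36/489 × $1,286,175 = 94,687.73; Andrade 252/489 × $1,286,175 = 662,814.11; Marchetti 201/489 × $1,286,175 = 528,673.16.
After rounding ($25): Delacroix $94,700; Andrade $662,825; Marchetti $528,675. Sum = $1,286,200.
Difference $1,286,175 − $1,286,200 = −$25 applied to largest allocation (Andrade): Andrade becomes $662,800.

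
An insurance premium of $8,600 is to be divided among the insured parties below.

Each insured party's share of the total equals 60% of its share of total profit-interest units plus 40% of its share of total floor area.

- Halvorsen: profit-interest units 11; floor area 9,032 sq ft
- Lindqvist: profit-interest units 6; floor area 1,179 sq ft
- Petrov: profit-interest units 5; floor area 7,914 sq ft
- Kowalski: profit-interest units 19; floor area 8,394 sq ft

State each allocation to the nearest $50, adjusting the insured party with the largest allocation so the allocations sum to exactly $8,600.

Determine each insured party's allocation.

Totals — profit-interest units 41, floor area 26,519.
Combined weights (60% profit-interest units + 40% floor area): Halvorsen 0.2972; Lindqvist 0.1056; Petrov 0.1925; Kowalski 0.4047.
Pro-rata amounts: Halvorsen 2,556.01; Lindqvist 908.06; Petrov 1,655.86; Kowalski 3,480.08.
After rounding ($50): Halvorsen $2,550; Lindqvist $900; Petrov $1,650; Kowalski $3,500. Sum = $8,600.
Sum already equals the total — no adjustment.

Halvorsen: $2,550 | Lindqvist: $900 | Petrov: $1,650 | Kowalski: $3,500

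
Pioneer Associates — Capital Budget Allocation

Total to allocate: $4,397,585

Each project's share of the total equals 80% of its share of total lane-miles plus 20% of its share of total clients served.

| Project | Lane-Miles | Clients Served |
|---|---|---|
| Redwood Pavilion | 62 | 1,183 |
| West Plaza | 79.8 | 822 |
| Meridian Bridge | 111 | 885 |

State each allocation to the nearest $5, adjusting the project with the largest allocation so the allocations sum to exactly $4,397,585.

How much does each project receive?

Totals — lane-miles 252.8, clients served 2,890.
Composite weights (80% lane-miles + 20% clients served): Redwood Pavilion 0.2781; West Plaza 0.3094; Meridian Bridge 0.4125.
Raw shares: Redwood Pavilion 1,222,841.05; West Plaza 1,360,689.58; Meridian Bridge 1,814,054.37.
Rounded to nearest $5: Redwood Pavilion $1,222,840; West Plaza $1,360,690; Meridian Bridge $1,814,055. Sum = $4,397,585.
Sum already equals the total — no adjustment.

Redwood Pavilion: $1,222,840 | West Plaza: $1,360,690 | Meridian Bridge: $1,814,055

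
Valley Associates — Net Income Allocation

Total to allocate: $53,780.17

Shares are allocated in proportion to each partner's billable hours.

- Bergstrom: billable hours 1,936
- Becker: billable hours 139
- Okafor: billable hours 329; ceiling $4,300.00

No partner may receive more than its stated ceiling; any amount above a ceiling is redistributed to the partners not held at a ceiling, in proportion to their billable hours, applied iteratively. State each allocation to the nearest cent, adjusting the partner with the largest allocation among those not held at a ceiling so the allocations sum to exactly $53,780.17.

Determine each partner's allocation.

Bergstrom: $46,165.59 | Becker: $3,314.58 | Okafor: $4,300.00

Combined billable hours = 2,404.
Proportional shares (ignoring caps): Bergstrom 43,310.4863; Becker 3,109.5855; Okafor 7,360.0981.
Held at cap: Okafor ($4,300.00); remaining pool $49,480.17 reallocated over remaining billable hours 2,075.
Remaining shares: Bergstrom 46,165.5948 → $46,165.59; Becker 3,314.5752 → $3,314.58.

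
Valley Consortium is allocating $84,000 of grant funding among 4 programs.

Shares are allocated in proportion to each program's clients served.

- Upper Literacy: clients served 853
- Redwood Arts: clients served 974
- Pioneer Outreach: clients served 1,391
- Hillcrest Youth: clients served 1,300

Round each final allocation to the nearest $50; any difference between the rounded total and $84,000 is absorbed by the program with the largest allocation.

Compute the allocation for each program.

Upper Literacy: $15,850; Redwood Arts: $18,100; Pioneer Outreach: $25,900; Hillcrest Youth: $24,150

Clients served total: 4,518.
Raw shares: Upper Literacy 853/4,518 × $84,000 = 15,859.23; Redwood Arts 974/4,518 × $84,000 = 18,108.90; Pioneer Outreach 1,391/4,518 × $84,000 = 25,861.89; Hillcrest Youth 1,300/4,518 × $84,000 = 24,169.99.
After rounding ($50): Upper Literacy $15,850; Redwood Arts $18,100; Pioneer Outreach $25,850; Hillcrest Youth $24,150. Sum = $83,950.
Difference $84,000 − $83,950 = +$50 applied to largest allocation (Pioneer Outreach): Pioneer Outreach becomes $25,900.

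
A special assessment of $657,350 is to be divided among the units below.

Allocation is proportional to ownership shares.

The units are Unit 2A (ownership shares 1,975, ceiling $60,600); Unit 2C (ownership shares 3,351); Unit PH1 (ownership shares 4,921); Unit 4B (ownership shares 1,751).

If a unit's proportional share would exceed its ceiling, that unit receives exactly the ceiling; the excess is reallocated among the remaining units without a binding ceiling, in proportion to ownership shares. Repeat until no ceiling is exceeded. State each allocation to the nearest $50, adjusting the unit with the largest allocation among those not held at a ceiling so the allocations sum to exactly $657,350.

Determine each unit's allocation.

Unit 2A: $60,600 · Unit 2C: $199,500 · Unit PH1: $293,000 · Unit 4B: $104,250

Combined ownership shares = 11,998.
Proportional shares (ignoring caps): Unit 2A 108,206.89; Unit 2C 183,595.59; Unit PH1 269,613.21; Unit 4B 95,934.31.
Cap binds for Unit 2A ($60,600); remaining pool $596,750 reallocated over remaining ownership shares 10,023.
Redistributed shares: Unit 2C 199,512.05 → $199,500; Unit PH1 292,986.81 → $293,000; Unit 4B 104,251.15 → $104,250.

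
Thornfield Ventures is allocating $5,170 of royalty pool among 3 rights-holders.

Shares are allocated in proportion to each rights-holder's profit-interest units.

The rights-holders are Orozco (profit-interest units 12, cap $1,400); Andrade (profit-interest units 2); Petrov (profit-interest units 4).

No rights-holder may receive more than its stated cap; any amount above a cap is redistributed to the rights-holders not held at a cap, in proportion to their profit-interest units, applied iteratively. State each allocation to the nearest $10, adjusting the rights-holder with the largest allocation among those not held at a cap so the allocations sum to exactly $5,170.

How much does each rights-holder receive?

Combined profit-interest units = 18.
Pro-rata shares before constraints: Orozco 3,446.67; Andrade 574.44; Petrov 1,148.89.
Held at cap: Orozco ($1,400); remaining pool $3,770 reallocated over remaining profit-interest units 6.
Remaining shares: Andrade 1,256.67 → $1,260; Petrov 2,513.33 → $2,510.

Orozco: $1,400; Andrade: $1,260; Petrov: $2,510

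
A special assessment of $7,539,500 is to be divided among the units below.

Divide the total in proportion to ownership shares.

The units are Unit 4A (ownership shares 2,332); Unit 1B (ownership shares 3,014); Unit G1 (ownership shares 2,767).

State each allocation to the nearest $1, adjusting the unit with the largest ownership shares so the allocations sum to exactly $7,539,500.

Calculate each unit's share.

Unit 4A: $2,167,153 | Unit 1B: $2,800,944 | Unit G1: $2,571,403

Combined ownership shares = 8,113.
Unrounded shares: Unit 4A 2,332/8,113 × $7,539,500 = 2,167,153.21; Unit 1B 3,014/8,113 × $7,539,500 = 2,800,943.30; Unit G1 2,767/8,113 × $7,539,500 = 2,571,403.49.
Rounded to nearest $1: Unit 4A $2,167,153; Unit 1B $2,800,943; Unit G1 $2,571,403. Sum = $7,539,499.
Difference $7,539,500 − $7,539,499 = +$1 applied to largest ownership shares (Unit 1B): Unit 1B becomes $2,800,944.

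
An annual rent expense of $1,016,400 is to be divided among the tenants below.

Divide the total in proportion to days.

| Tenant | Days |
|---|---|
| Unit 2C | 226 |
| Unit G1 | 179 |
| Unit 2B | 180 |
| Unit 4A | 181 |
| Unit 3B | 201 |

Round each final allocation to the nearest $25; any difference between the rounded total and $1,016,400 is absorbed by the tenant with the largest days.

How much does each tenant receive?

Unit 2C: $237,525; Unit G1: $188,150; Unit 2B: $189,200; Unit 4A: $190,250; Unit 3B: $211,275

Days total: 967.
Raw shares: Unit 2C 226/967 × $1,016,400 = 237,545.40; Unit G1 179/967 × $1,016,400 = 188,144.36; Unit 2B 180/967 × $1,016,400 = 189,195.45; Unit 4A 181/967 × $1,016,400 = 190,246.54; Unit 3B 201/967 × $1,016,400 = 211,268.25.
Rounded to nearest $25: Unit 2C $237,550; Unit G1 $188,150; Unit 2B $189,200; Unit 4A $190,250; Unit 3B $211,275. Sum = $1,016,425.
Difference $1,016,400 − $1,016,425 = −$25 applied to largest days (Unit 2C): Unit 2C becomes $237,525.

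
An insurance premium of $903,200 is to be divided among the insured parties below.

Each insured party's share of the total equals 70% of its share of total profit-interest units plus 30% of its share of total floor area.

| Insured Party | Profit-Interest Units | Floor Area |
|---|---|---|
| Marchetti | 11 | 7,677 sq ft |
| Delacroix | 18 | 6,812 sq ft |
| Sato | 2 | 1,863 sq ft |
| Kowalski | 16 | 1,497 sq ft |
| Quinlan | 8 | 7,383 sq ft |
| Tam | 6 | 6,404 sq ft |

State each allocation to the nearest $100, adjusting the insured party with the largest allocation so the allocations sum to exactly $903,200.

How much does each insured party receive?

Marchetti: $179,800 | Delacroix: $244,800 | Sato: $36,700 | Kowalski: $178,700 | Quinlan: $146,200 | Tam: $117,000

Profit-interest units total 61; floor area total 31,636.
Blended shares (70% profit-interest units + 30% floor area): Marchetti 0.1990; Delacroix 0.2712; Sato 0.0406; Kowalski 0.1978; Quinlan 0.1618; Tam 0.1296.
Unrounded shares: Marchetti 179,763.43; Delacroix 244,906.90; Sato 36,685.64; Kowalski 178,655.14; Quinlan 146,151.57; Tam 117,037.33.
At nearest $100: Marchetti $179,800; Delacroix $244,900; Sato $36,700; Kowalski $178,700; Quinlan $146,200; Tam $117,000. Sum = $903,300.
Difference $903,200 − $903,300 = −$100 applied to largest allocation (Delacroix): Delacroix becomes $244,800.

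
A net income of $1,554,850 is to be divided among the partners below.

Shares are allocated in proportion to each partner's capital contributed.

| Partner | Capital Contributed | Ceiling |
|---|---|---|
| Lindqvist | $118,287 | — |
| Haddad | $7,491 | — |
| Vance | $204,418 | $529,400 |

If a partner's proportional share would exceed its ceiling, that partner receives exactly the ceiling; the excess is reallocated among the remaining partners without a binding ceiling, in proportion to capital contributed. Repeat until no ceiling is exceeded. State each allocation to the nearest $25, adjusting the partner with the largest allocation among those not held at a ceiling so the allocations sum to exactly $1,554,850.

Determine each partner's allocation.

Lindqvist: $964,375; Haddad: $61,075; Vance: $529,400

Sum of capital contributed: 330,196.
Unconstrained shares: Lindqvist 556,998.09; Haddad 35,274.14; Vance 962,577.76.
Held at cap: Vance ($529,400); residual $1,025,450 reallocated over remaining capital contributed 125,778.
Shares after redistribution: Lindqvist 964,376.95 → $964,375; Haddad 61,073.05 → $61,075.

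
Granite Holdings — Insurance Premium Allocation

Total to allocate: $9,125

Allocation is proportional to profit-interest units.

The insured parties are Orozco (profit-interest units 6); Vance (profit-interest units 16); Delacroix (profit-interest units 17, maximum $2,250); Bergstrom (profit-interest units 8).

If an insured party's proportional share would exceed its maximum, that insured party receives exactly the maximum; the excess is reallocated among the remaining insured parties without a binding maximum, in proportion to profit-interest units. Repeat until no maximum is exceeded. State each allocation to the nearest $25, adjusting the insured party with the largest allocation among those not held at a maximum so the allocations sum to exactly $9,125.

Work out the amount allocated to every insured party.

Orozco: $1,375; Vance: $3,675; Delacroix: $2,250; Bergstrom: $1,825

Sum of profit-interest units: 47.
Pro-rata shares before constraints: Orozco 1,164.89; Vance 3,106.38; Delacroix 3,300.53; Bergstrom 1,553.19.
Cap binds for Delacroix ($2,250); remaining pool $6,875 reallocated over remaining profit-interest units 30.
Shares after redistribution: Orozco 1,375.00 → $1,375; Vance 3,666.67 → $3,675; Bergstrom 1,833.33 → $1,825.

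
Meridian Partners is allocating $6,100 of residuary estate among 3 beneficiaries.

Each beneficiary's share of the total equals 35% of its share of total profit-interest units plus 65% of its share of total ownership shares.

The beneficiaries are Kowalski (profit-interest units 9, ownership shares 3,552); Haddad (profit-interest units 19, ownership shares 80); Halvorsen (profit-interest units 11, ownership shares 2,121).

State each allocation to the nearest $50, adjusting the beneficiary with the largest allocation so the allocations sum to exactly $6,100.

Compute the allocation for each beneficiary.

Profit-interest units total 39; ownership shares total 5,753.
Combined weights (35% profit-interest units + 65% ownership shares): Kowalski 0.4821; Haddad 0.1796; Halvorsen 0.3384.
Raw shares: Kowalski 2,940.75; Haddad 1,095.26; Halvorsen 2,063.98.
Rounded to nearest $50: Kowalski $2,950; Haddad $1,100; Halvorsen $2,050. Sum = $6,100.
Sum already equals the total — no adjustment.

Kowalski: $2,950 · Haddad: $1,100 · Halvorsen: $2,050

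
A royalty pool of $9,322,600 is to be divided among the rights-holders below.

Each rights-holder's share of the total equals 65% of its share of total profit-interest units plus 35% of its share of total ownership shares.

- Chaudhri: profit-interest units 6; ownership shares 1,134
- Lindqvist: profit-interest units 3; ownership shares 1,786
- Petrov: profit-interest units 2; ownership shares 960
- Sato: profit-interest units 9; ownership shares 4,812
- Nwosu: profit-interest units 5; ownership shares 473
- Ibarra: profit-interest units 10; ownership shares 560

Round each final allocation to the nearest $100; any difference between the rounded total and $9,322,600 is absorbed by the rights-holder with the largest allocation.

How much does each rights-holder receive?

Chaudhri: $1,419,300; Lindqvist: $1,118,600; Petrov: $668,400; Sato: $3,172,700; Nwosu: $1,024,400; Ibarra: $1,919,200

Profit-interest units total 35; ownership shares total 9,725.
Combined weights (65% profit-interest units + 35% ownership shares): Chaudhri 0.1522; Lindqvist 0.1200; Petrov 0.0717; Sato 0.3403; Nwosu 0.1099; Ibarra 0.2059.
Unrounded shares: Chaudhri 1,419,281.11; Lindqvist 1,118,636.68; Petrov 668,365.03; Sato 3,172,717.35; Nwosu 1,024,369.89; Ibarra 1,919,229.93.
After rounding ($100): Chaudhri $1,419,300; Lindqvist $1,118,600; Petrov $668,400; Sato $3,172,700; Nwosu $1,024,400; Ibarra $1,919,200. Sum = $9,322,600.
Sum already equals the total — no adjustment.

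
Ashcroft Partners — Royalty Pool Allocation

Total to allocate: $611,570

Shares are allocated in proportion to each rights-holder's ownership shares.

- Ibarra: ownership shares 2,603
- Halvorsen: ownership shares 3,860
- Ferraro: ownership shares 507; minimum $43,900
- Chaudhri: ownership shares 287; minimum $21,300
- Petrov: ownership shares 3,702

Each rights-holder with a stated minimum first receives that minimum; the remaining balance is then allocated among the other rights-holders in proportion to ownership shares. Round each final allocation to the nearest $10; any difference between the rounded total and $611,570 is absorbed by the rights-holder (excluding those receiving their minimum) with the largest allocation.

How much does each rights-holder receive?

Ibarra: $139,910 | Halvorsen: $207,480 | Ferraro: $43,900 | Chaudhri: $21,300 | Petrov: $198,980

Fund the minimums — Ferraro $43,900; Chaudhri $21,300. Balance $546,370.
Balance split over remaining ownership shares 10,165: Ibarra 139,911.57 → $139,910; Halvorsen 207,475.47 → $207,480; Petrov 198,982.96 → $198,980.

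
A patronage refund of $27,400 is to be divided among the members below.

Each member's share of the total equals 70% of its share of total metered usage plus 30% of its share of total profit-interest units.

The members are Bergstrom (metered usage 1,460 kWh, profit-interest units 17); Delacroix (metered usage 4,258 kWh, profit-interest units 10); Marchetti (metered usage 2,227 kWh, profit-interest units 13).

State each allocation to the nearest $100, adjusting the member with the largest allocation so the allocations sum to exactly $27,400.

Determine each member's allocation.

Bergstrom: $7,000 · Delacroix: $12,400 · Marchetti: $8,000

Totals — metered usage 7,945, profit-interest units 40.
Combined weights (70% metered usage + 30% profit-interest units): Bergstrom 0.2561; Delacroix 0.4502; Marchetti 0.2937.
Unrounded shares: Bergstrom 7,018.08; Delacroix 12,334.22; Marchetti 8,047.69.
At nearest $100: Bergstrom $7,000; Delacroix $12,300; Marchetti $8,000. Sum = $27,300.
Difference $27,400 − $27,300 = +$100 applied to largest allocation (Delacroix): Delacroix becomes $12,400.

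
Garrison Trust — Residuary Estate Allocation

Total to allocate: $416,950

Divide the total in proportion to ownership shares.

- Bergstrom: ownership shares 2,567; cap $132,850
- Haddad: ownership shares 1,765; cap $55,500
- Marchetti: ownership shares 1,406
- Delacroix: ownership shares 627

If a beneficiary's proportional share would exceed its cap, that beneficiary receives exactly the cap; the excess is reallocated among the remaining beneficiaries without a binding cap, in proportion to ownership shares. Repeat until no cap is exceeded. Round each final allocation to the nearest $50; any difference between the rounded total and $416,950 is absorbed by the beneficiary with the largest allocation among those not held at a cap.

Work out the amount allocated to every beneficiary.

Bergstrom: $132,850 | Haddad: $55,500 | Marchetti: $158,100 | Delacroix: $70,500

Sum of ownership shares: 6,365.
Proportional shares (ignoring caps): Bergstrom 168,155.64; Haddad 115,619.29; Marchetti 92,102.39; Delacroix 41,072.69.
Capped: Bergstrom ($132,850), Haddad ($55,500); residual $228,600 reallocated over remaining ownership shares 2,033.
Shares after redistribution: Marchetti 158,097.20 → $158,100; Delacroix 70,502.80 → $70,500.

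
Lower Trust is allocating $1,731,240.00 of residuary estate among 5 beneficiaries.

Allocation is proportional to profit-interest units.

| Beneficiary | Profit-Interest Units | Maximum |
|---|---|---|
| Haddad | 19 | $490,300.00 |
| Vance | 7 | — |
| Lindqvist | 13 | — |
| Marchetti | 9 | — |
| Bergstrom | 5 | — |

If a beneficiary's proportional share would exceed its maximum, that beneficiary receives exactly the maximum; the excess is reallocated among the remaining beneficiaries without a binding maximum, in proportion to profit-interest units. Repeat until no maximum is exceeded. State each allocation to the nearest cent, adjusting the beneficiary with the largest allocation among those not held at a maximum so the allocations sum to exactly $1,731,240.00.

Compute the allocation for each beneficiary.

Sum of profit-interest units: 53.
Proportional shares (ignoring caps): Haddad 620,633.2075; Vance 228,654.3396; Lindqvist 424,643.7736; Marchetti 293,984.1509; Bergstrom 163,324.5283.
Held at cap: Haddad ($490,300.00); residual $1,240,940.00 reallocated over remaining profit-interest units 34.
Shares after redistribution: Vance 255,487.6471 → $255,487.65; Lindqvist 474,477.0588 → $474,477.06; Marchetti 328,484.1176 → $328,484.12; Bergstrom 182,491.1765 → $182,491.18.
Rounding difference −$0.01 applied to Lindqvist → $474,477.05.

Haddad: $490,300.00; Vance: $255,487.65; Lindqvist: $474,477.05; Marchetti: $328,484.12; Bergstrom: $182,491.18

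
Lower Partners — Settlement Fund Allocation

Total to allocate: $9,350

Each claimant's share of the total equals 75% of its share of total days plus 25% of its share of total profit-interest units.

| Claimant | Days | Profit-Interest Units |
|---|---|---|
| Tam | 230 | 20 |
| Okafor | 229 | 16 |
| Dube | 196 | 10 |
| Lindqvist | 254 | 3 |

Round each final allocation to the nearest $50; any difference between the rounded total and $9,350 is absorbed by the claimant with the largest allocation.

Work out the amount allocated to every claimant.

Tam: $2,700 | Okafor: $2,550 | Dube: $2,000 | Lindqvist: $2,100

Days total 909; profit-interest units total 49.
Composite weights (75% days + 25% profit-interest units): Tam 0.2918; Okafor 0.2706; Dube 0.2127; Lindqvist 0.2249.
Pro-rata amounts: Tam 2,728.42; Okafor 2,529.89; Dube 1,989.09; Lindqvist 2,102.60.
After rounding ($50): Tam $2,750; Okafor $2,550; Dube $2,000; Lindqvist $2,100. Sum = $9,400.
Difference $9,350 − $9,400 = −$50 applied to largest allocation (Tam): Tam becomes $2,700.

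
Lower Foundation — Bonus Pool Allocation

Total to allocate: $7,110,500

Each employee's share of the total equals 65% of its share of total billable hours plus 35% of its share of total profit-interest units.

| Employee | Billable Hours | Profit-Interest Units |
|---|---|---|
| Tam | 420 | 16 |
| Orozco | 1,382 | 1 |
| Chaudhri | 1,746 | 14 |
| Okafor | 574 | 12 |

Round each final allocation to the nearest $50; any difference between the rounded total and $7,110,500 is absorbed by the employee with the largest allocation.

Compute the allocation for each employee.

Totals — billable hours 4,122, profit-interest units 43.
Blended shares (65% billable hours + 35% profit-interest units): Tam 0.1965; Orozco 0.2261; Chaudhri 0.3893; Okafor 0.1882.
Proportional shares: Tam 1,396,946.92; Orozco 1,607,454.56; Chaudhri 2,767,982.55; Okafor 1,338,115.98.
Rounded to nearest $50: Tam $1,396,950; Orozco $1,607,450; Chaudhri $2,768,000; Okafor $1,338,100. Sum = $7,110,500.
Rounded total matches; no reconciliation needed.

Tam: $1,396,950; Orozco: $1,607,450; Chaudhri: $2,768,000; Okafor: $1,338,100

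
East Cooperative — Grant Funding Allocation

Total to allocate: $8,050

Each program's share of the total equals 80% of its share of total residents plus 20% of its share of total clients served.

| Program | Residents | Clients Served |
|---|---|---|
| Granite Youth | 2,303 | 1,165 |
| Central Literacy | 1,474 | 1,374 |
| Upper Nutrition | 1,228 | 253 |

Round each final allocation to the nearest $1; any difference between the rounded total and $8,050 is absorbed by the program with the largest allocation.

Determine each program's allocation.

Totals — residents 5,005, clients served 2,792.
Blended shares (80% residents + 20% clients served): Granite Youth 0.4516; Central Literacy 0.3340; Upper Nutrition 0.2144.
Pro-rata amounts: Granite Youth 3,635.10; Central Literacy 2,688.93; Upper Nutrition 1,725.98.
Rounded to nearest $1: Granite Youth $3,635; Central Literacy $2,689; Upper Nutrition $1,726. Sum = $8,050.
No rounding difference to absorb.

Granite Youth: $3,635; Central Literacy: $2,689; Upper Nutrition: $1,726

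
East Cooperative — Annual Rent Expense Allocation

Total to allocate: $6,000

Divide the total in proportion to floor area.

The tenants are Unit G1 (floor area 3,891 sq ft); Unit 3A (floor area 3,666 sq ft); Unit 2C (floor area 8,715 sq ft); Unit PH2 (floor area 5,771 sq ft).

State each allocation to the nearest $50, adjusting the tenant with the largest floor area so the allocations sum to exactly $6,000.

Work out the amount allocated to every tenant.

Sum of floor area: 22,043.
Unrounded shares: Unit G1 3,891/22,043 × $6,000 = 1,059.11; Unit 3A 3,666/22,043 × $6,000 = 997.87; Unit 2C 8,715/22,043 × $6,000 = 2,372.18; Unit PH2 5,771/22,043 × $6,000 = 1,570.84.
After rounding ($50): Unit G1 $1,050; Unit 3A $1,000; Unit 2C $2,350; Unit PH2 $1,550. Sum = $5,950.
Difference $6,000 − $5,950 = +$50 applied to largest floor area (Unit 2C): Unit 2C becomes $2,400.

Unit G1: $1,050; Unit 3A: $1,000; Unit 2C: $2,400; Unit PH2: $1,550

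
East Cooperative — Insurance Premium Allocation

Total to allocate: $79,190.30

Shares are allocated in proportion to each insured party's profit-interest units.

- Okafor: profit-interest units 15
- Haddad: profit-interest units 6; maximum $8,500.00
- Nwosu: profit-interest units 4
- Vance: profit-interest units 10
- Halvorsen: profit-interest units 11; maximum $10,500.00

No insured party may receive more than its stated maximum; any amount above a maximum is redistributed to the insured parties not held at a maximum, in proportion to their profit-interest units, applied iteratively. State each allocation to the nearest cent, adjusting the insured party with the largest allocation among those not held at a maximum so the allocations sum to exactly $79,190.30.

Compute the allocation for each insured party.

Okafor: $31,132.91 · Haddad: $8,500.00 · Nwosu: $8,302.11 · Vance: $20,755.28 · Halvorsen: $10,500.00

Sum of profit-interest units: 46.
Proportional shares (ignoring caps): Okafor 25,822.9239; Haddad 10,329.1696; Nwosu 6,886.1130; Vance 17,215.2826; Halvorsen 18,936.8109.
Cap binds for Haddad ($8,500.00), Halvorsen ($10,500.00); remaining pool $60,190.30 reallocated over remaining profit-interest units 29.
Shares after redistribution: Okafor 31,132.9138 → $31,132.91; Nwosu 8,302.1103 → $8,302.11; Vance 20,755.2759 → $20,755.28.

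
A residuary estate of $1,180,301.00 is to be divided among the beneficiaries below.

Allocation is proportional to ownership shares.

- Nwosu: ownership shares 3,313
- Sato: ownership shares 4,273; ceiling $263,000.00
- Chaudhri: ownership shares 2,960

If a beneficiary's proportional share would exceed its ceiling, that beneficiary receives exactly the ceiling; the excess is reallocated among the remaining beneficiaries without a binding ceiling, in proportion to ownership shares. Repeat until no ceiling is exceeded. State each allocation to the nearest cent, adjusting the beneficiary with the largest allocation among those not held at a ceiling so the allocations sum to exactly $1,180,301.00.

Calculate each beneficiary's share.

Ownership shares total: 10,546.
Proportional shares (ignoring caps): Nwosu 370,788.6604; Sato 478,231.1941; Chaudhri 331,281.1455.
Cap binds for Sato ($263,000.00); remaining pool $917,301.00 reallocated over remaining ownership shares 6,273.
Redistributed shares: Nwosu 484,460.1009 → $484,460.10; Chaudhri 432,840.8991 → $432,840.90.

Nwosu: $484,460.10; Sato: $263,000.00; Chaudhri: $432,840.90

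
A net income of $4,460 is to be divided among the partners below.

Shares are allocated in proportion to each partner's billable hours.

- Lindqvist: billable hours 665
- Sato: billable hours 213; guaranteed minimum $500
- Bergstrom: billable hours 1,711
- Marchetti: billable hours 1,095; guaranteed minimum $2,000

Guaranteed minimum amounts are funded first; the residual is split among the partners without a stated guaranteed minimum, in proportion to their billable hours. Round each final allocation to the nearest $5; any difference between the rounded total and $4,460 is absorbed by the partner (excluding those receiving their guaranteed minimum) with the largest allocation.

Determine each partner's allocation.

Lindqvist: $550 · Sato: $500 · Bergstrom: $1,410 · Marchetti: $2,000

Guaranteed amounts: Sato $500; Marchetti $2,000. Balance $1,960.
Balance split over remaining billable hours 2,376: Lindqvist 548.57 → $550; Bergstrom 1,411.43 → $1,410.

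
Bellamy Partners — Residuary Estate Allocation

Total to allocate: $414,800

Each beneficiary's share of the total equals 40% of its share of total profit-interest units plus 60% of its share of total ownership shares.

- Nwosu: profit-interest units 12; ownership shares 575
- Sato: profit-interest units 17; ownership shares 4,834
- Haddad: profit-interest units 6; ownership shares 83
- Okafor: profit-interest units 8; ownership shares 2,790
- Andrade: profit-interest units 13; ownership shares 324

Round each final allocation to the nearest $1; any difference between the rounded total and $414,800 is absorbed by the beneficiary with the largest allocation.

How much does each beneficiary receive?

Profit-interest units total 56; ownership shares total 8,606.
Composite weights (40% profit-interest units + 60% ownership shares): Nwosu 0.1258; Sato 0.4584; Haddad 0.0486; Okafor 0.2517; Andrade 0.1154.
Raw shares: Nwosu 52,182.92; Sato 190,164.75; Haddad 20,177.45; Okafor 104,387.87; Andrade 47,887.02.
At nearest $1: Nwosu $52,183; Sato $190,165; Haddad $20,177; Okafor $104,388; Andrade $47,887. Sum = $414,800.
Rounded total matches; no reconciliation needed.

Nwosu: $52,183 · Sato: $190,165 · Haddad: $20,177 · Okafor: $104,388 · Andrade: $47,887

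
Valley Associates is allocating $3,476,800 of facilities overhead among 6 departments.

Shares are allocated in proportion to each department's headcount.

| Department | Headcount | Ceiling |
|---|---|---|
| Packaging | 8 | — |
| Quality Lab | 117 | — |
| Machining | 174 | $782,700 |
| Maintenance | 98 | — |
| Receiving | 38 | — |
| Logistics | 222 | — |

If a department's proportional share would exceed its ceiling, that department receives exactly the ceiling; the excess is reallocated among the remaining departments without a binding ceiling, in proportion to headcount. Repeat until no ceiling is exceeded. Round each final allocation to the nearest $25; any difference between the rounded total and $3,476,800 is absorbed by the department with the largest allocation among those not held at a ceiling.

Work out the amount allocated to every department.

Packaging: $44,625; Quality Lab: $652,600; Machining: $782,700; Maintenance: $546,625; Receiving: $211,950; Logistics: $1,238,300

Total headcount = 657.
Proportional shares (ignoring caps): Packaging 42,335.46; Quality Lab 619,156.16; Machining 920,796.35; Maintenance 518,609.44; Receiving 201,093.46; Logistics 1,174,809.13.
Capped: Machining ($782,700); remaining pool $2,694,100 reallocated over remaining headcount 483.
Remaining shares: Packaging 44,622.77 → $44,625; Quality Lab 652,608.07 → $652,600; Maintenance 546,628.99 → $546,625; Receiving 211,958.18 → $211,950; Logistics 1,238,281.99 → $1,238,275.
Rounding difference +$25 applied to Logistics → $1,238,300.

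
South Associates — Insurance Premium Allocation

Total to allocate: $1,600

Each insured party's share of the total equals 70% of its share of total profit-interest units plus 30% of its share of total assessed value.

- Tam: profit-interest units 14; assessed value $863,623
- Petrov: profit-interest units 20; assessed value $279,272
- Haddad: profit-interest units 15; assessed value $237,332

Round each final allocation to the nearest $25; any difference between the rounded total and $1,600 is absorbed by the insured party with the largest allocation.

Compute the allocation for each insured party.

Tam: $625 · Petrov: $550 · Haddad: $425

Totals — profit-interest units 49, assessed value 1,380,227.
Blended shares (70% profit-interest units + 30% assessed value): Tam 0.3877; Petrov 0.3464; Haddad 0.2659.
Pro-rata amounts: Tam 620.34; Petrov 554.26; Haddad 425.39.
At nearest $25: Tam $625; Petrov $550; Haddad $425. Sum = $1,600.
Sum already equals the total — no adjustment.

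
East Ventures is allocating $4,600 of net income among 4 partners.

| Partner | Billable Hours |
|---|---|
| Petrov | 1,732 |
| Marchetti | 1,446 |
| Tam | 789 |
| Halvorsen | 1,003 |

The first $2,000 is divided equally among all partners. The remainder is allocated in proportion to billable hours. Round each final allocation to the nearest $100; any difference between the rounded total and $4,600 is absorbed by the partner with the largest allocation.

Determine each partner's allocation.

Petrov: $1,400 | Marchetti: $1,300 | Tam: $900 | Halvorsen: $1,000

$2,000 shared equally gives $500 per partner.
Remainder $2,600 by billable hours (total 4,970): Petrov 906.08 → $900; Marchetti 756.46 → $800; Tam 412.76 → $400; Halvorsen 524.71 → $500.
Totals: Petrov $500 + $900 = $1,400; Marchetti $500 + $800 = $1,300; Tam $500 + $400 = $900; Halvorsen $500 + $500 = $1,000.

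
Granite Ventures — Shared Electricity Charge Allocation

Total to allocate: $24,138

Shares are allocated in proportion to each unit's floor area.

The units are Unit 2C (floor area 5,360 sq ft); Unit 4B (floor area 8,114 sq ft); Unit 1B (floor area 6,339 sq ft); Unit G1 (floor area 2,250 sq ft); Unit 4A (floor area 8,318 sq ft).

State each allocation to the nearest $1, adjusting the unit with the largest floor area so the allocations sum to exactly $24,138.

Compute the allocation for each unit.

Unit 2C: $4,259; Unit 4B: $6,447; Unit 1B: $5,036; Unit G1: $1,788; Unit 4A: $6,608

Combined floor area = 30,381.
Proportional shares: Unit 2C 5,360/30,381 × $24,138 = 4,258.57; Unit 4B 8,114/30,381 × $24,138 = 6,446.65; Unit 1B 6,339/30,381 × $24,138 = 5,036.40; Unit G1 2,250/30,381 × $24,138 = 1,787.65; Unit 4A 8,318/30,381 × $24,138 = 6,608.73.
After rounding ($1): Unit 2C $4,259; Unit 4B $6,447; Unit 1B $5,036; Unit G1 $1,788; Unit 4A $6,609. Sum = $24,139.
Difference $24,138 − $24,139 = −$1 applied to largest floor area (Unit 4A): Unit 4A becomes $6,608.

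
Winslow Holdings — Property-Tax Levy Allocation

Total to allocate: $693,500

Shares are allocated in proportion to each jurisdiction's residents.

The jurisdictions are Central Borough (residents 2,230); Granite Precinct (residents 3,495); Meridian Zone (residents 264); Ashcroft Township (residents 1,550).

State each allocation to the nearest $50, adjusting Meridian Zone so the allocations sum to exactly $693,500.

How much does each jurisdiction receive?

Central Borough: $205,150 | Granite Precinct: $321,500 | Meridian Zone: $24,250 | Ashcroft Township: $142,600

Sum of residents: 7,539.
Proportional shares: Central Borough 2,230/7,539 × $693,500 = 205,133.97; Granite Precinct 3,495/7,539 × $693,500 = 321,499.20; Meridian Zone 264/7,539 × $693,500 = 24,284.92; Ashcroft Township 1,550/7,539 × $693,500 = 142,581.91.
At nearest $50: Central Borough $205,150; Granite Precinct $321,500; Meridian Zone $24,300; Ashcroft Township $142,600. Sum = $693,550.
Difference $693,500 − $693,550 = −$50 applied to Meridian Zone: Meridian Zone becomes $24,250.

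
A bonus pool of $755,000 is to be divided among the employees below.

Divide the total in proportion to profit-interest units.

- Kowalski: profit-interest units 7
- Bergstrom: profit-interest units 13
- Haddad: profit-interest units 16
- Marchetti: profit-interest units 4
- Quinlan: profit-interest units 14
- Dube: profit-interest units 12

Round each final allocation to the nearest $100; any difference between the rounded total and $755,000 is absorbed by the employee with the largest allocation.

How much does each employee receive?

Kowalski: $80,100 · Bergstrom: $148,700 · Haddad: $182,900 · Marchetti: $45,800 · Quinlan: $160,200 · Dube: $137,300

Sum of profit-interest units: 66.
Pro-rata amounts: Kowalski 7/66 × $755,000 = 80,075.76; Bergstrom 13/66 × $755,000 = 148,712.12; Haddad 16/66 × $755,000 = 183,030.30; Marchetti 4/66 × $755,000 = 45,757.58; Quinlan 14/66 × $755,000 = 160,151.52; Dube 12/66 × $755,000 = 137,272.73.
Rounded to nearest $100: Kowalski $80,100; Bergstrom $148,700; Haddad $183,000; Marchetti $45,800; Quinlan $160,200; Dube $137,300. Sum = $755,100.
Difference $755,000 − $755,100 = −$100 applied to largest allocation (Haddad): Haddad becomes $182,900.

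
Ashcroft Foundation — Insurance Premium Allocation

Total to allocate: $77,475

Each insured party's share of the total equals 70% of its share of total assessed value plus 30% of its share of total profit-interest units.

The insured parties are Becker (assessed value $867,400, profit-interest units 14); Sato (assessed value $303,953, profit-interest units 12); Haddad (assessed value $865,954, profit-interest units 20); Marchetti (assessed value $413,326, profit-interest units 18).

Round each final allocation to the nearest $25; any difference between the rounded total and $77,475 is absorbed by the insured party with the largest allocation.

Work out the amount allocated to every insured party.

Assessed value total 2,450,633; profit-interest units total 64.
Combined weights (70% assessed value + 30% profit-interest units): Becker 0.3134; Sato 0.1431; Haddad 0.3411; Marchetti 0.2024.
Pro-rata amounts: Becker 24,279.86; Sato 11,084.45; Haddad 26,426.84; Marchetti 15,683.86.
Rounded to nearest $25: Becker $24,275; Sato $11,075; Haddad $26,425; Marchetti $15,675. Sum = $77,450.
Difference $77,475 − $77,450 = +$25 applied to largest allocation (Haddad): Haddad becomes $26,450.

Becker: $24,275; Sato: $11,075; Haddad: $26,450; Marchetti: $15,675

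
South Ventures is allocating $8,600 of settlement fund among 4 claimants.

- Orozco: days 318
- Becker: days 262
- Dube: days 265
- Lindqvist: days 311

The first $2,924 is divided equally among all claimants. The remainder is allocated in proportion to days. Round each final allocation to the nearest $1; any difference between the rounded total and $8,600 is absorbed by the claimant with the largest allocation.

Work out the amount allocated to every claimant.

Orozco: $2,293; Becker: $2,017; Dube: $2,032; Lindqvist: $2,258

$2,924 shared equally gives $731 per claimant.
Remainder $5,676 by days (total 1,156): Orozco 1,561.39 → $1,561; Becker 1,286.43 → $1,286; Dube 1,301.16 → $1,301; Lindqvist 1,527.02 → $1,527.
Rounding difference +$1 on remainder applied to Orozco.
Totals: Orozco $731 + $1,562 = $2,293; Becker $731 + $1,286 = $2,017; Dube $731 + $1,301 = $2,032; Lindqvist $731 + $1,527 = $2,258.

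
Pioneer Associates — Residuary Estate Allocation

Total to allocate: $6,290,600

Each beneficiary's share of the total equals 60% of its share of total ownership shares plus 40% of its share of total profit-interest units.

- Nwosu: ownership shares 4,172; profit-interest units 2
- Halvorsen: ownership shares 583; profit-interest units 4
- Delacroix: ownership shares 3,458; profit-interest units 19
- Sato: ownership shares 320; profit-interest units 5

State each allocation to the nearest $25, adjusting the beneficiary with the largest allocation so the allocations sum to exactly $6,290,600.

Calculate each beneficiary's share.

Nwosu: $2,013,125; Halvorsen: $593,375; Delacroix: $3,123,175; Sato: $560,925

Ownership shares total 8,533; profit-interest units total 30.
Composite weights (60% ownership shares + 40% profit-interest units): Nwosu 0.3200; Halvorsen 0.0943; Delacroix 0.4965; Sato 0.0892.
Proportional shares: Nwosu 2,013,129.61; Halvorsen 593,374.19; Delacroix 3,123,178.83; Sato 560,917.36.
Rounded to nearest $25: Nwosu $2,013,125; Halvorsen $593,375; Delacroix $3,123,175; Sato $560,925. Sum = $6,290,600.
No rounding difference to absorb.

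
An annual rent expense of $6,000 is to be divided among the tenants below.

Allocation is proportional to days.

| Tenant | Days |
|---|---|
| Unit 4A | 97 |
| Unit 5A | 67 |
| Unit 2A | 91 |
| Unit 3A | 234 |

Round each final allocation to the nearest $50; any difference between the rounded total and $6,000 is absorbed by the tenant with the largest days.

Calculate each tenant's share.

Unit 4A: $1,200 | Unit 5A: $800 | Unit 2A: $1,100 | Unit 3A: $2,900

Combined days = 489.
Unrounded shares: Unit 4A 97/489 × $6,000 = 1,190.18; Unit 5A 67/489 × $6,000 = 822.09; Unit 2A 91/489 × $6,000 = 1,116.56; Unit 3A 234/489 × $6,000 = 2,871.17.
Rounded to nearest $50: Unit 4A $1,200; Unit 5A $800; Unit 2A $1,100; Unit 3A $2,850. Sum = $5,950.
Difference $6,000 − $5,950 = +$50 applied to largest days (Unit 3A): Unit 3A becomes $2,900.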